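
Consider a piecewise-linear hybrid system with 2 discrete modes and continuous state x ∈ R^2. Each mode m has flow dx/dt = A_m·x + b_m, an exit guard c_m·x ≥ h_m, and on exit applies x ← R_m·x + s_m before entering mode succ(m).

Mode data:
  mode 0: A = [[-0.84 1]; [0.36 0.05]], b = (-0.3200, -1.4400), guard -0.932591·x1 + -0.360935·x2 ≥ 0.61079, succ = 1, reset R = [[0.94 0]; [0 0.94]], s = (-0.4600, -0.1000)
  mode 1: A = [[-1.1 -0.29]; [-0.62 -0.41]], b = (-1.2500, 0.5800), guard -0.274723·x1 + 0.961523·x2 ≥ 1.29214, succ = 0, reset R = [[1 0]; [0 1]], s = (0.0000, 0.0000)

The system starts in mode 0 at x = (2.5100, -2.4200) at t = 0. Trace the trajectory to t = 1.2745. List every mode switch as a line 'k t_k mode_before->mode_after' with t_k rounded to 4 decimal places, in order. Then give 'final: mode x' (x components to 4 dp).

Mode 0: guard c·x = 0.6108 hit at Δt = 0.4858 (t = 0.4858), x⁻ = (0.4794, -2.9308) → reset → x⁺ = (-0.0094, -2.8550), jump to mode 1
Mode 1: flow for 0.7887 to horizon, guard not reached → x = (-0.3393, -1.5987)

1 0.4858 0->1
final: 1 -0.3393 -1.5987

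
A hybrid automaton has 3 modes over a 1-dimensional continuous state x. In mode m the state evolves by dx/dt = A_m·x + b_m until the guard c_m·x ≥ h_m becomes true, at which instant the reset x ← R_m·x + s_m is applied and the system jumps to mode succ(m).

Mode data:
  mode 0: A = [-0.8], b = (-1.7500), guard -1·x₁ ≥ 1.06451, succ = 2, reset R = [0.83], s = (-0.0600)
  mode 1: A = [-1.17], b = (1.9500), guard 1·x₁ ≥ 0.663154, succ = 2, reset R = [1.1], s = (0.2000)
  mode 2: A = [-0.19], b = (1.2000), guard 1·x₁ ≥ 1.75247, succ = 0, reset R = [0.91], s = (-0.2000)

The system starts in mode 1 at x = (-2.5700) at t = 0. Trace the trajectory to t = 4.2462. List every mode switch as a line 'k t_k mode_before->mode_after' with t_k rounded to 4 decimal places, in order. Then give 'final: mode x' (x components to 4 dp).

Mode 1: guard c·x = 0.6632 hit at Δt = 1.2310 (t = 1.2310), x⁻ = (0.6632) → reset → x⁺ = (0.9295), jump to mode 2
Mode 2: guard c·x = 1.7525 hit at Δt = 0.8727 (t = 2.1037), x⁻ = (1.7525) → reset → x⁺ = (1.3947), jump to mode 0
Mode 0: guard c·x = 1.0645 hit at Δt = 1.4500 (t = 3.5537), x⁻ = (-1.0645) → reset → x⁺ = (-0.9435), jump to mode 2
Mode 2: flow for 0.6925 to horizon, guard not reached → x = (-0.0486)

1 1.2310 1->2
2 2.1037 2->0
3 3.5537 0->2
final: 2 -0.0486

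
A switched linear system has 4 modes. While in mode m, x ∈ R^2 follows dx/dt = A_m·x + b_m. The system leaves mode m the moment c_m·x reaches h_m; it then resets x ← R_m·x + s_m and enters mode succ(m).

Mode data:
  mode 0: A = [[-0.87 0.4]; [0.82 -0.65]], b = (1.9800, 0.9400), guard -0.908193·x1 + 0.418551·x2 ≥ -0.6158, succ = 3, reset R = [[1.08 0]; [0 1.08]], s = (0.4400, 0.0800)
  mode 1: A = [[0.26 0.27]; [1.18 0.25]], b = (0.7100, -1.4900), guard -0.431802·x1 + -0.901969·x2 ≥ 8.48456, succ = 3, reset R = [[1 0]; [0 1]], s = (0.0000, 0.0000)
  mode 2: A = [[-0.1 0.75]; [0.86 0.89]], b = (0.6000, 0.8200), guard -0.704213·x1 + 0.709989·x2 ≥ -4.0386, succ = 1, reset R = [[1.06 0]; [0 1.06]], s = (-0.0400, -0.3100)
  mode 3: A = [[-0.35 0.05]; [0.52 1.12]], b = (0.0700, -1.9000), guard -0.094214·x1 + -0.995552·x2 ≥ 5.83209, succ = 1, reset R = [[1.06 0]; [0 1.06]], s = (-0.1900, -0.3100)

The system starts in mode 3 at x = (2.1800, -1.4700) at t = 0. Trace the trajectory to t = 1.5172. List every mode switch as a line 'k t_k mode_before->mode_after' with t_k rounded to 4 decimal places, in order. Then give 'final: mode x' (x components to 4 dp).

Mode 3: guard c·x = 5.8321 hit at Δt = 0.9736 (t = 0.9736), x⁻ = (1.4669, -5.9970) → reset → x⁺ = (1.3649, -6.6668), jump to mode 1
Mode 1: flow for 0.5436 to horizon, guard not reached → x = (0.8604, -7.7235)

1 0.9736 3->1
final: 1 0.8604 -7.7235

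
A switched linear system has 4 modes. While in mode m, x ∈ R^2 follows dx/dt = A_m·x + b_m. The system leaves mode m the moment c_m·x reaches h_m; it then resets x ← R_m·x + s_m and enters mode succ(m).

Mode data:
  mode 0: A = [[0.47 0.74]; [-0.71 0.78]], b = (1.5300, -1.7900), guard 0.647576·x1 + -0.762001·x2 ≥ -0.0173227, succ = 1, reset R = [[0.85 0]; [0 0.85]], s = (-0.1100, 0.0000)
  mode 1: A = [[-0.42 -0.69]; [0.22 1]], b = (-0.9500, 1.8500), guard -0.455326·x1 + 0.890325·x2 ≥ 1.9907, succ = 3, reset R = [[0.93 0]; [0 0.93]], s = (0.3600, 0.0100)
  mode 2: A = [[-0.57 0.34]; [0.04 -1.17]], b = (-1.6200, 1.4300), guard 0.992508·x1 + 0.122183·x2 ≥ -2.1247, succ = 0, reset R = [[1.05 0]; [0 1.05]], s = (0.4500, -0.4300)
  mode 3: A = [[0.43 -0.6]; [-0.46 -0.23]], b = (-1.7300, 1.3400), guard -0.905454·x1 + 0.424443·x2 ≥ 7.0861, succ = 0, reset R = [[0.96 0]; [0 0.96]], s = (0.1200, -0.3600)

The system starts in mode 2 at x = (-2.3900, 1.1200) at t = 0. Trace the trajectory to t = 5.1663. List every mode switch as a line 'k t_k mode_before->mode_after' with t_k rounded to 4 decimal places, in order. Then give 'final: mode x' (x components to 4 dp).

1 1.1845 2->0
2 2.4739 0->1
3 3.1646 1->3
4 4.3397 3->0
final: 0 -2.4470 8.3443

Mode 2: guard c·x = -2.1247 hit at Δt = 1.1845 (t = 1.1845), x⁻ = (-2.2807, 1.1372) → reset → x⁺ = (-1.9448, 0.7641), jump to mode 0
Mode 0: guard c·x = -0.0173 hit at Δt = 1.2894 (t = 2.4739), x⁻ = (-0.0384, -0.0099) → reset → x⁺ = (-0.1427, -0.0084), jump to mode 1
Mode 1: guard c·x = 1.9907 hit at Δt = 0.6907 (t = 3.1646), x⁻ = (-1.0109, 1.7189) → reset → x⁺ = (-0.5802, 1.6086), jump to mode 3
Mode 3: guard c·x = 7.0861 hit at Δt = 1.1751 (t = 4.3397), x⁻ = (-5.9347, 4.0347) → reset → x⁺ = (-5.5773, 3.5133), jump to mode 0
Mode 0: flow for 0.8266 to horizon, guard not reached → x = (-2.4470, 8.3443)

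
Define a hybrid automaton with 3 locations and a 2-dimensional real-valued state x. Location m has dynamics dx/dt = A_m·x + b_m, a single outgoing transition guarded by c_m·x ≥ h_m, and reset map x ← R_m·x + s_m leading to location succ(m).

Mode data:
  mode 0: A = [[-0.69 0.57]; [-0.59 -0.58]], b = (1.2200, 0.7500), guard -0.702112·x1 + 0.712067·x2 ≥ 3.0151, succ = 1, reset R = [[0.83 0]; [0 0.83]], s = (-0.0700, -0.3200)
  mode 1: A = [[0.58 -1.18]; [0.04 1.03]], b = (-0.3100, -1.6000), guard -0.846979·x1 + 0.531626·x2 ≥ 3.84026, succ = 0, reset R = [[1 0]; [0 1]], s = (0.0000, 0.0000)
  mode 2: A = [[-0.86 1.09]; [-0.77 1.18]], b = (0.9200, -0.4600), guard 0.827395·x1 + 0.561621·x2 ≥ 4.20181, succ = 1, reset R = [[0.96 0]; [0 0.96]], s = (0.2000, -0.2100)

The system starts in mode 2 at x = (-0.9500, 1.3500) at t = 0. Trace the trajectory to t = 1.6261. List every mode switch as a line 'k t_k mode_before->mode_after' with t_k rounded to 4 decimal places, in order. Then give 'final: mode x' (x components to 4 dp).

1 1.2682 2->1
final: 1 1.5652 4.0165

Mode 2: guard c·x = 4.2018 hit at Δt = 1.2682 (t = 1.2682), x⁻ = (2.6458, 3.5836) → reset → x⁺ = (2.7400, 3.2303), jump to mode 1
Mode 1: flow for 0.3579 to horizon, guard not reached → x = (1.5652, 4.0165)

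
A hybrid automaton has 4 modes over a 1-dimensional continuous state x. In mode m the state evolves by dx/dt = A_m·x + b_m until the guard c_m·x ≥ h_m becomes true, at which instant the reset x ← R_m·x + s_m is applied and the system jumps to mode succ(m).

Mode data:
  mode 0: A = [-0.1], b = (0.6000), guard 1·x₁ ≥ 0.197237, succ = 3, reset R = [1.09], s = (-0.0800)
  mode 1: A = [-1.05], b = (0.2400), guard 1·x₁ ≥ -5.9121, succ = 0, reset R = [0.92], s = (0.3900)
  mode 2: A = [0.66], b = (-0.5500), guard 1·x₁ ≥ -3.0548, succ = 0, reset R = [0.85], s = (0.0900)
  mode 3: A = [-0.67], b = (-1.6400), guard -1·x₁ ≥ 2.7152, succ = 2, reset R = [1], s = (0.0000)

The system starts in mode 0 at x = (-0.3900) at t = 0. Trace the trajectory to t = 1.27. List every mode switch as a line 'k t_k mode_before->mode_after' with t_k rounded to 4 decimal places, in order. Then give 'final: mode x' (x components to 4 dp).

1 0.9640 0->3
final: 3 -0.3438

Mode 0: guard c·x = 0.1972 hit at Δt = 0.9640 (t = 0.9640), x⁻ = (0.1972) → reset → x⁺ = (0.1350), jump to mode 3
Mode 3: flow for 0.3060 to horizon, guard not reached → x = (-0.3438)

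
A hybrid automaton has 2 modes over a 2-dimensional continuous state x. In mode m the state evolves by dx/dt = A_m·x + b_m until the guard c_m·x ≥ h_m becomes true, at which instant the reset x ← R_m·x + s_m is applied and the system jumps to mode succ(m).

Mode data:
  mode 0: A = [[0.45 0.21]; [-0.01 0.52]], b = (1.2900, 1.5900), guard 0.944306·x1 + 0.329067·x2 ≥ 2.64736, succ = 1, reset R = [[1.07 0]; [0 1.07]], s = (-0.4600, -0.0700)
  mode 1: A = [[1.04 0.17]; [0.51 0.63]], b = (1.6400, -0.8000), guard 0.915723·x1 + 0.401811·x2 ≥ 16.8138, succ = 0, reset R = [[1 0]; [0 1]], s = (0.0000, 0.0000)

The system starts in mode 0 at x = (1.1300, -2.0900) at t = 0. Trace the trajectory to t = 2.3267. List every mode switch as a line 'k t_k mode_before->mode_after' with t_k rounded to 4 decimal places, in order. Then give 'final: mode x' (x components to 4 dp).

1 1.1464 0->1
final: 1 13.7792 1.4048

Mode 0: guard c·x = 2.6474 hit at Δt = 1.1464 (t = 1.1464), x⁻ = (3.2678, -1.3324) → reset → x⁺ = (3.0366, -1.4957), jump to mode 1
Mode 1: flow for 1.1803 to horizon, guard not reached → x = (13.7792, 1.4048)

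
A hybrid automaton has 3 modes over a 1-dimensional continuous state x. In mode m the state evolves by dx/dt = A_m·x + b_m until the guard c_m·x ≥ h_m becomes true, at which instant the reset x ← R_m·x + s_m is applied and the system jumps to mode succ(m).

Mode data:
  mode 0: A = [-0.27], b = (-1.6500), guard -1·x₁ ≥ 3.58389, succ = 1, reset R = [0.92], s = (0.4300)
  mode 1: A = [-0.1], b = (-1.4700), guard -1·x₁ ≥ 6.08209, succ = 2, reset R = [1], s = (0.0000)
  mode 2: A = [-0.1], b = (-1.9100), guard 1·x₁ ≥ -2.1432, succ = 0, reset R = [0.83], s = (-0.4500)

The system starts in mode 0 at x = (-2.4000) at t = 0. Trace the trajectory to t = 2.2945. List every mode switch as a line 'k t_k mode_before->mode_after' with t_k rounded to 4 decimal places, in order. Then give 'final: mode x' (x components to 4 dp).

1 1.4230 0->1
final: 1 -3.8547

Mode 0: guard c·x = 3.5839 hit at Δt = 1.4230 (t = 1.4230), x⁻ = (-3.5839) → reset → x⁺ = (-2.8672), jump to mode 1
Mode 1: flow for 0.8715 to horizon, guard not reached → x = (-3.8547)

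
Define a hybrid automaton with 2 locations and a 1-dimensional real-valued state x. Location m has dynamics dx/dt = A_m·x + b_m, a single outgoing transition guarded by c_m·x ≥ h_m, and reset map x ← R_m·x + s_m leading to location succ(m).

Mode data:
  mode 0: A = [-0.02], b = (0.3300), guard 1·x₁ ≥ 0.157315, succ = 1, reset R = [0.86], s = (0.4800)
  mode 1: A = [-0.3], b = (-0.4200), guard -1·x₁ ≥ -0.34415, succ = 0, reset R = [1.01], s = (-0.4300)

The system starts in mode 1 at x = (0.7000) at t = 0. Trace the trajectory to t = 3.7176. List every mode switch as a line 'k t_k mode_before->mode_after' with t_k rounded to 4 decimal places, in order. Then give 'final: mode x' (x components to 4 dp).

Mode 1: guard c·x = -0.3442 hit at Δt = 0.6189 (t = 0.6189), x⁻ = (0.3441) → reset → x⁺ = (-0.0824), jump to mode 0
Mode 0: guard c·x = 0.1573 hit at Δt = 0.7281 (t = 1.3470), x⁻ = (0.1573) → reset → x⁺ = (0.6153), jump to mode 1
Mode 1: guard c·x = -0.3442 hit at Δt = 0.4817 (t = 1.8287), x⁻ = (0.3442) → reset → x⁺ = (-0.0824), jump to mode 0
Mode 0: guard c·x = 0.1573 hit at Δt = 0.7281 (t = 2.5568), x⁻ = (0.1573) → reset → x⁺ = (0.6153), jump to mode 1
Mode 1: guard c·x = -0.3442 hit at Δt = 0.4817 (t = 3.0384), x⁻ = (0.3442) → reset → x⁺ = (-0.0824), jump to mode 0
Mode 0: flow for 0.6792 to horizon, guard not reached → x = (0.1413)

1 0.6189 1->0
2 1.3470 0->1
3 1.8287 1->0
4 2.5568 0->1
5 3.0384 1->0
final: 0 0.1413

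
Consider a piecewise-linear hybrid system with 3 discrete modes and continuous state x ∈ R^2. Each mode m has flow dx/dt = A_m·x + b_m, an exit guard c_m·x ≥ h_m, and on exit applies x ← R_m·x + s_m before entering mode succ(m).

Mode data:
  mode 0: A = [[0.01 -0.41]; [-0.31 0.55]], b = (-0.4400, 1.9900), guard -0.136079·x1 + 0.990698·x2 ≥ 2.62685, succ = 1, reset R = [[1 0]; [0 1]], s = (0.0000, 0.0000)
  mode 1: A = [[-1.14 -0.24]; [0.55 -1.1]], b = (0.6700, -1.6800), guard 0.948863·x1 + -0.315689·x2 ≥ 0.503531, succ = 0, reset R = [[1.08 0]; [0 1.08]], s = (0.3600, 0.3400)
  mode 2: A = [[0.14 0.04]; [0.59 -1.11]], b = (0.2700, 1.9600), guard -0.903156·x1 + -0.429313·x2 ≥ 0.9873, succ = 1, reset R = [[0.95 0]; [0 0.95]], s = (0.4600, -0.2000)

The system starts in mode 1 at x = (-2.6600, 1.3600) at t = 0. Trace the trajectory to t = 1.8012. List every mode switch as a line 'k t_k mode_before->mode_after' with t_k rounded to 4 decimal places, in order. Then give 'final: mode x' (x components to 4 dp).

1 1.4976 1->0
final: 0 0.4590 -0.5430

Mode 1: guard c·x = 0.5035 hit at Δt = 1.4976 (t = 1.4976), x⁻ = (0.1258, -1.2168) → reset → x⁺ = (0.4959, -0.9741), jump to mode 0
Mode 0: flow for 0.3036 to horizon, guard not reached → x = (0.4590, -0.5430)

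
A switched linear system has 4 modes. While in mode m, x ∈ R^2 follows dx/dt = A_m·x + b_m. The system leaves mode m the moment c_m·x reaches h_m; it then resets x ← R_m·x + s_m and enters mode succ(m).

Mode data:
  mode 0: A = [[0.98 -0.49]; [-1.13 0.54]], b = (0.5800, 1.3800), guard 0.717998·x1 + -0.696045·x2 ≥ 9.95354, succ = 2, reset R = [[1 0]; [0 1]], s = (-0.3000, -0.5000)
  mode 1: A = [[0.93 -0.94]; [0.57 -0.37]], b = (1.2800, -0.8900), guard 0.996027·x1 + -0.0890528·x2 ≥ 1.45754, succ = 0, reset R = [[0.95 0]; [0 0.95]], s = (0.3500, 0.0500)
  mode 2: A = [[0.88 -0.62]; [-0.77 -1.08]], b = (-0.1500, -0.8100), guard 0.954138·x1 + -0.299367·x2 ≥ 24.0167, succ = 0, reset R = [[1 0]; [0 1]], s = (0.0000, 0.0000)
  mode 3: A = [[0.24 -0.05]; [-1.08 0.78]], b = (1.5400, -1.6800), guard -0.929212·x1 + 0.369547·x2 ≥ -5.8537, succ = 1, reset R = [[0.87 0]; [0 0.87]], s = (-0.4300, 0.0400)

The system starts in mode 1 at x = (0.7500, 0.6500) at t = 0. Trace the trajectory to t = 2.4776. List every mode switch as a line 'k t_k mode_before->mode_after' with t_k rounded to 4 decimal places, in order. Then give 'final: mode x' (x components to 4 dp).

Mode 1: guard c·x = 1.4575 hit at Δt = 0.4198 (t = 0.4198), x⁻ = (1.5041, 0.4555) → reset → x⁺ = (1.7789, 0.4828), jump to mode 0
Mode 0: guard c·x = 9.9535 hit at Δt = 1.3299 (t = 1.7497), x⁻ = (8.9702, -5.0471) → reset → x⁺ = (8.6702, -5.5471), jump to mode 2
Mode 2: flow for 0.7279 to horizon, guard not reached → x = (20.4522, -8.5979)

1 0.4198 1->0
2 1.7497 0->2
final: 2 20.4522 -8.5979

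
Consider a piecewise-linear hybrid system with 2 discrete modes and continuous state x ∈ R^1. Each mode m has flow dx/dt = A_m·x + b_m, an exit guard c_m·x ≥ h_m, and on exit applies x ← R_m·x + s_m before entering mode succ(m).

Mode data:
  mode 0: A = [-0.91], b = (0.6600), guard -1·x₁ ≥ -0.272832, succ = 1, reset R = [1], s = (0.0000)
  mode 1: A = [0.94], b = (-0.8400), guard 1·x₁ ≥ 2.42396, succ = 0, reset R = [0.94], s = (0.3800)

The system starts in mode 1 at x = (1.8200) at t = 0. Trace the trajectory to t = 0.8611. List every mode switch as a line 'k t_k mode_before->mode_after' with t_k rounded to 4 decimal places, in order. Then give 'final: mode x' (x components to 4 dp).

1 0.5340 1->0
final: 0 2.1608

Mode 1: guard c·x = 2.4240 hit at Δt = 0.5340 (t = 0.5340), x⁻ = (2.4240) → reset → x⁺ = (2.6585), jump to mode 0
Mode 0: flow for 0.3271 to horizon, guard not reached → x = (2.1608)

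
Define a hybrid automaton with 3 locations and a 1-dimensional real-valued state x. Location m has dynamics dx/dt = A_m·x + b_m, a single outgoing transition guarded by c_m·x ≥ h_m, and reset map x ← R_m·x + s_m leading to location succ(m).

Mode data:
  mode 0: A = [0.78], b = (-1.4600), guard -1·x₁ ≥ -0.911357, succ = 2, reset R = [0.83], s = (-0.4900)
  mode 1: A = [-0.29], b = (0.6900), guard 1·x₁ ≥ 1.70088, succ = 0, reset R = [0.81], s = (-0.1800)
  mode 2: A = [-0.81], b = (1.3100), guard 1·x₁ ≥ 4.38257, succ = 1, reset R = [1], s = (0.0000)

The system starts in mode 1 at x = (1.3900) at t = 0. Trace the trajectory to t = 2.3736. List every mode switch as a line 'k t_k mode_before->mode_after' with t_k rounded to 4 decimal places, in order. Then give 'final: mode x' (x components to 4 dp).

Mode 1: guard c·x = 1.7009 hit at Δt = 1.3008 (t = 1.3008), x⁻ = (1.7009) → reset → x⁺ = (1.1977), jump to mode 0
Mode 0: guard c·x = -0.9114 hit at Δt = 0.4539 (t = 1.7547), x⁻ = (0.9114) → reset → x⁺ = (0.2664), jump to mode 2
Mode 2: flow for 0.6189 to horizon, guard not reached → x = (0.7990)

1 1.3008 1->0
2 1.7547 0->2
final: 2 0.7990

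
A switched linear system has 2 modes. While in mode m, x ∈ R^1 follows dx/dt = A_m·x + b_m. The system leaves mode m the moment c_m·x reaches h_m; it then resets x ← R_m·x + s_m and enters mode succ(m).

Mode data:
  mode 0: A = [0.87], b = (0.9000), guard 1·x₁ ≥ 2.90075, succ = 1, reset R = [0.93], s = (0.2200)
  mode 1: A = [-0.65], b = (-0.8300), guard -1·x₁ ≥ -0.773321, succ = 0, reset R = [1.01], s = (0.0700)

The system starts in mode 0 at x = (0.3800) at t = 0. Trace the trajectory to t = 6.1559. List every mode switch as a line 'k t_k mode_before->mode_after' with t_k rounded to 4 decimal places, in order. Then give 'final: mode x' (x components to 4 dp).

Mode 0: guard c·x = 2.9007 hit at Δt = 1.1761 (t = 1.1761), x⁻ = (2.9007) → reset → x⁺ = (2.9177), jump to mode 1
Mode 1: guard c·x = -0.7733 hit at Δt = 1.1013 (t = 2.2774), x⁻ = (0.7733) → reset → x⁺ = (0.8511), jump to mode 0
Mode 0: guard c·x = 2.9007 hit at Δt = 0.8457 (t = 3.1231), x⁻ = (2.9007) → reset → x⁺ = (2.9177), jump to mode 1
Mode 1: guard c·x = -0.7733 hit at Δt = 1.1013 (t = 4.2244), x⁻ = (0.7733) → reset → x⁺ = (0.8511), jump to mode 0
Mode 0: guard c·x = 2.9007 hit at Δt = 0.8457 (t = 5.0701), x⁻ = (2.9007) → reset → x⁺ = (2.9177), jump to mode 1
Mode 1: flow for 1.0858 to horizon, guard not reached → x = (0.7941)

1 1.1761 0->1
2 2.2774 1->0
3 3.1231 0->1
4 4.2244 1->0
5 5.0701 0->1
final: 1 0.7941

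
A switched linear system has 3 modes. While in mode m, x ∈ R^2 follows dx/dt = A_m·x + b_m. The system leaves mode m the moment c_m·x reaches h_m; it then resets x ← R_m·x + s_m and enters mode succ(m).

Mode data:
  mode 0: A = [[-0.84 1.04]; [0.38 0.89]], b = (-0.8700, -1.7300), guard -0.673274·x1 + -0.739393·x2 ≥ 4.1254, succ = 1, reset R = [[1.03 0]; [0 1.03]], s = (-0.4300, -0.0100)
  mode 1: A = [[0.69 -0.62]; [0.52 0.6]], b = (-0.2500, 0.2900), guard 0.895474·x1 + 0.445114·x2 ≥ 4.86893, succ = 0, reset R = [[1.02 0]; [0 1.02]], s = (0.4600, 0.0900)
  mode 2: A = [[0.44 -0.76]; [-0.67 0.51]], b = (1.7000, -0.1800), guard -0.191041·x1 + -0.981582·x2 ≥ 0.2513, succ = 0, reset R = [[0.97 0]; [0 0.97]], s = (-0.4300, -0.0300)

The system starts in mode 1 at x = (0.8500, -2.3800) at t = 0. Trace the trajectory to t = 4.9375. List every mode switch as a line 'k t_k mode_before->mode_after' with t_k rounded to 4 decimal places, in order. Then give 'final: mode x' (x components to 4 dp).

Mode 1: guard c·x = 4.8689 hit at Δt = 1.5884 (t = 1.5884), x⁻ = (6.2716, -1.6786) → reset → x⁺ = (6.8571, -1.6222), jump to mode 0
Mode 0: guard c·x = 4.1254 hit at Δt = 1.1421 (t = 2.7305), x⁻ = (-0.4126, -5.2037) → reset → x⁺ = (-0.8550, -5.3698), jump to mode 1
Mode 1: guard c·x = 4.8689 hit at Δt = 1.5984 (t = 4.3289), x⁻ = (10.2896, -9.7618) → reset → x⁺ = (10.9554, -9.8670), jump to mode 0
Mode 0: guard c·x = 4.1254 hit at Δt = 0.2228 (t = 4.5517), x⁻ = (6.6444, -11.6297) → reset → x⁺ = (6.4137, -11.9885), jump to mode 1
Mode 1: flow for 0.3858 to horizon, guard not reached → x = (11.6960, -12.9953)

1 1.5884 1->0
2 2.7305 0->1
3 4.3289 1->0
4 4.5517 0->1
final: 1 11.6960 -12.9953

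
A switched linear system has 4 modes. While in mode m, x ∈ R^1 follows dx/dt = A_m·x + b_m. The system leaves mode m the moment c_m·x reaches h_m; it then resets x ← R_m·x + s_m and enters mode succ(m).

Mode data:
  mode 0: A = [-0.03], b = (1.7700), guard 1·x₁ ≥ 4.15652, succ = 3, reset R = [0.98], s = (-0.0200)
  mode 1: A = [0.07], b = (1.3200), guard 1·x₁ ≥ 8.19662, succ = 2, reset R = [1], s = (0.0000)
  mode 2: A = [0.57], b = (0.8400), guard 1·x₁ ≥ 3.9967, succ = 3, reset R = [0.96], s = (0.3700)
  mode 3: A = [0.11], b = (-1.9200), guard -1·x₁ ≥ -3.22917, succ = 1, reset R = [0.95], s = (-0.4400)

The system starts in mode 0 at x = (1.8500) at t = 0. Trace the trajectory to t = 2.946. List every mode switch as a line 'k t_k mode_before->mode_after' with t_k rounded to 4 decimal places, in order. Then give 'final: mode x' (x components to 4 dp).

1 1.3732 0->3
2 1.9158 3->1
final: 1 4.2343

Mode 0: guard c·x = 4.1565 hit at Δt = 1.3732 (t = 1.3732), x⁻ = (4.1565) → reset → x⁺ = (4.0534), jump to mode 3
Mode 3: guard c·x = -3.2292 hit at Δt = 0.5426 (t = 1.9158), x⁻ = (3.2292) → reset → x⁺ = (2.6277), jump to mode 1
Mode 1: flow for 1.0302 to horizon, guard not reached → x = (4.2343)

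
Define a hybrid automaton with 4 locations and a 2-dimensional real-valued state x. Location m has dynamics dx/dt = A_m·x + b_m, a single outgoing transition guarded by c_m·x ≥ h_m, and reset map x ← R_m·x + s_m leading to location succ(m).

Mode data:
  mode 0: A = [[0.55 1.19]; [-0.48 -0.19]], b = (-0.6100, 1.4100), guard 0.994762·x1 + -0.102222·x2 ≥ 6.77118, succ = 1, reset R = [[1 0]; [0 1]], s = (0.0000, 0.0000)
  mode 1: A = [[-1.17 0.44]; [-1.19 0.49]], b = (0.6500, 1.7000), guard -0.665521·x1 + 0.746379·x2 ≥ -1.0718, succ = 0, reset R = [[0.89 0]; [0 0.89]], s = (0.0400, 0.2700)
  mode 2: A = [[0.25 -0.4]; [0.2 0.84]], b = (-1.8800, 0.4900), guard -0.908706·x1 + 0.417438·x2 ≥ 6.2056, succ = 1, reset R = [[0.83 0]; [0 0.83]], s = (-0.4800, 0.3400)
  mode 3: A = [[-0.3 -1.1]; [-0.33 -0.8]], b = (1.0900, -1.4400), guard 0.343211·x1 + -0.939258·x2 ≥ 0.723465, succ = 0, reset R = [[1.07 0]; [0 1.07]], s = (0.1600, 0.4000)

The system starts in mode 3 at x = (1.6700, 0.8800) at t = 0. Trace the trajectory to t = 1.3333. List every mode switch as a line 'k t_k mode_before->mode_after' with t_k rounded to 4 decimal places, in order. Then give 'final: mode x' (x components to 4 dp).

Mode 3: guard c·x = 0.7235 hit at Δt = 0.4433 (t = 0.4433), x⁻ = (1.7606, -0.1269) → reset → x⁺ = (2.0439, 0.2642), jump to mode 0
Mode 0: flow for 0.8900 to horizon, guard not reached → x = (3.1211, 0.3780)

1 0.4433 3->0
final: 0 3.1211 0.3780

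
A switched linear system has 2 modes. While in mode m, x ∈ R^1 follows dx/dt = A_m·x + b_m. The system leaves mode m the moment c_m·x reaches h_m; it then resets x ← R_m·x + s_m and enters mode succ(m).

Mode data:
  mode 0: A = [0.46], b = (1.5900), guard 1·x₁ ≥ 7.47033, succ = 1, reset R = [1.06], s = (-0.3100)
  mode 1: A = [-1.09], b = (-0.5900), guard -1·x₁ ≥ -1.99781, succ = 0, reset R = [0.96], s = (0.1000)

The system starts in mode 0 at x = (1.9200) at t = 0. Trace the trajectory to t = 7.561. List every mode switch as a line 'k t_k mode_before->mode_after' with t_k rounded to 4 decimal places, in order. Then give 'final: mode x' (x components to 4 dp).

Mode 0: guard c·x = 7.4703 hit at Δt = 1.5417 (t = 1.5417), x⁻ = (7.4703) → reset → x⁺ = (7.6085), jump to mode 1
Mode 1: guard c·x = -1.9978 hit at Δt = 1.0699 (t = 2.6116), x⁻ = (1.9978) → reset → x⁺ = (2.0179), jump to mode 0
Mode 0: guard c·x = 7.4703 hit at Δt = 1.5025 (t = 4.1141), x⁻ = (7.4703) → reset → x⁺ = (7.6085), jump to mode 1
Mode 1: guard c·x = -1.9978 hit at Δt = 1.0699 (t = 5.1840), x⁻ = (1.9978) → reset → x⁺ = (2.0179), jump to mode 0
Mode 0: guard c·x = 7.4703 hit at Δt = 1.5025 (t = 6.6864), x⁻ = (7.4703) → reset → x⁺ = (7.6085), jump to mode 1
Mode 1: flow for 0.8746 to horizon, guard not reached → x = (2.6003)

1 1.5417 0->1
2 2.6116 1->0
3 4.1141 0->1
4 5.1840 1->0
5 6.6864 0->1
final: 1 2.6003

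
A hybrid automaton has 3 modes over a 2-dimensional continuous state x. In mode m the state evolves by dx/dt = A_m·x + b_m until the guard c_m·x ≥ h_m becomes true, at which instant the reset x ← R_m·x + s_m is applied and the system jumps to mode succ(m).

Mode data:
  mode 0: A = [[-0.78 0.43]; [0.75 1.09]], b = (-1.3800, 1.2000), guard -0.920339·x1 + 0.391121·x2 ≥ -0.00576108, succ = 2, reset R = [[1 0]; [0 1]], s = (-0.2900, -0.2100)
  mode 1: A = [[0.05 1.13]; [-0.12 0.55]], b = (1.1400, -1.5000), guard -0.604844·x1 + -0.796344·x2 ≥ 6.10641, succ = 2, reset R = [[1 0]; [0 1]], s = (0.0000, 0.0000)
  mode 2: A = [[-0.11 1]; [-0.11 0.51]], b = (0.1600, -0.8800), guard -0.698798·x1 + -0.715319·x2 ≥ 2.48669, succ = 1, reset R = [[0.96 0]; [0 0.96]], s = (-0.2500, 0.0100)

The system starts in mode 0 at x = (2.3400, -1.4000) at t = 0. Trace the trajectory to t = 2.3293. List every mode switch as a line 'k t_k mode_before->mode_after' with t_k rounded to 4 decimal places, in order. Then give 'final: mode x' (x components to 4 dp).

1 1.0350 0->2
2 2.0092 2->1
final: 1 -2.1766 -2.7688

Mode 0: guard c·x = -0.0058 hit at Δt = 1.0350 (t = 1.0350), x⁻ = (-0.1743, -0.4248) → reset → x⁺ = (-0.4643, -0.6348), jump to mode 2
Mode 2: guard c·x = 2.4867 hit at Δt = 0.9742 (t = 2.0092), x⁻ = (-1.4707, -2.0396) → reset → x⁺ = (-1.6619, -1.9480), jump to mode 1
Mode 1: flow for 0.3201 to horizon, guard not reached → x = (-2.1766, -2.7688)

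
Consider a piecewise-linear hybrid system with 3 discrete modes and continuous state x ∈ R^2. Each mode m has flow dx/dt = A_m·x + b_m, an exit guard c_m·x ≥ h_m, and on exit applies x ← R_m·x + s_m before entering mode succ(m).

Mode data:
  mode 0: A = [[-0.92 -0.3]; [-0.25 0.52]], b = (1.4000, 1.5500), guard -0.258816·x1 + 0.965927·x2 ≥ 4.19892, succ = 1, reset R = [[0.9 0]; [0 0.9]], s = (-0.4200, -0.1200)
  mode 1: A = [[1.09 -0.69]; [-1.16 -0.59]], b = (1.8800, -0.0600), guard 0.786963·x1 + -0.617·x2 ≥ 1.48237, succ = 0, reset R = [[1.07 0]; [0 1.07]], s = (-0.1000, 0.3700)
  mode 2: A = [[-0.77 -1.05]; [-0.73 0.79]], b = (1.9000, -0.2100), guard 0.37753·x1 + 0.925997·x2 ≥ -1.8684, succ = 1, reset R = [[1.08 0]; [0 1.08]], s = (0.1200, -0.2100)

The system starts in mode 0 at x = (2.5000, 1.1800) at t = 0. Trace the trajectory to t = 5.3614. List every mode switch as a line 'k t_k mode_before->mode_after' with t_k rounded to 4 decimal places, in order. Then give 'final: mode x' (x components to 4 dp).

1 1.3864 0->1
2 2.7081 1->0
3 4.1773 0->1
final: 1 1.6979 1.1081

Mode 0: guard c·x = 4.1989 hit at Δt = 1.3864 (t = 1.3864), x⁻ = (1.0843, 4.6376) → reset → x⁺ = (0.5559, 4.0538), jump to mode 1
Mode 1: guard c·x = 1.4824 hit at Δt = 1.3217 (t = 2.7081), x⁻ = (2.3635, 0.6120) → reset → x⁺ = (2.4289, 1.0248), jump to mode 0
Mode 0: guard c·x = 4.1989 hit at Δt = 1.4692 (t = 4.1773), x⁻ = (1.0424, 4.6263) → reset → x⁺ = (0.5182, 4.0437), jump to mode 1
Mode 1: flow for 1.1841 to horizon, guard not reached → x = (1.6979, 1.1081)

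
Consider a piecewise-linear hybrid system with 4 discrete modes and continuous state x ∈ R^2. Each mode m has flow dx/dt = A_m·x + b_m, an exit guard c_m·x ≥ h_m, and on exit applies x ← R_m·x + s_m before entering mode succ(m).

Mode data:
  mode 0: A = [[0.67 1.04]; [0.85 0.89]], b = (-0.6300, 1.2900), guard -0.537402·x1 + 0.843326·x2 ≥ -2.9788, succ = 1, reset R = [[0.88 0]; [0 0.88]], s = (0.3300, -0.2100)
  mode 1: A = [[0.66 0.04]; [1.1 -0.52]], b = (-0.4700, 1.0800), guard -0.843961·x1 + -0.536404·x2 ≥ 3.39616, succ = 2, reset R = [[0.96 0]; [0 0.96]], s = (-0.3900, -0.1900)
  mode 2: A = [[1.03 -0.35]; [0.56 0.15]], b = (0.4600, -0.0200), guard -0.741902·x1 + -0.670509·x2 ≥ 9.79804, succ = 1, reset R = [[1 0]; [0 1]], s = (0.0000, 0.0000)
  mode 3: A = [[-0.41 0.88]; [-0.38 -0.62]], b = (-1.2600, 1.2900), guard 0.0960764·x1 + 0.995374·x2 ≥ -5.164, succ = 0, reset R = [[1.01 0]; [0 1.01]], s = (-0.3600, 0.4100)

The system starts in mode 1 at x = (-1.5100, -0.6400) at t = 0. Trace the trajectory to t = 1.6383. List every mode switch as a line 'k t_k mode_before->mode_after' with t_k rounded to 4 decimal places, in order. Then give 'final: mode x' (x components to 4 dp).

Mode 1: guard c·x = 3.3962 hit at Δt = 0.8185 (t = 0.8185), x⁻ = (-3.1404, -1.3904) → reset → x⁺ = (-3.4048, -1.5248), jump to mode 2
Mode 2: flow for 0.8198 to horizon, guard not reached → x = (-6.2177, -4.0108)

1 0.8185 1->2
final: 2 -6.2177 -4.0108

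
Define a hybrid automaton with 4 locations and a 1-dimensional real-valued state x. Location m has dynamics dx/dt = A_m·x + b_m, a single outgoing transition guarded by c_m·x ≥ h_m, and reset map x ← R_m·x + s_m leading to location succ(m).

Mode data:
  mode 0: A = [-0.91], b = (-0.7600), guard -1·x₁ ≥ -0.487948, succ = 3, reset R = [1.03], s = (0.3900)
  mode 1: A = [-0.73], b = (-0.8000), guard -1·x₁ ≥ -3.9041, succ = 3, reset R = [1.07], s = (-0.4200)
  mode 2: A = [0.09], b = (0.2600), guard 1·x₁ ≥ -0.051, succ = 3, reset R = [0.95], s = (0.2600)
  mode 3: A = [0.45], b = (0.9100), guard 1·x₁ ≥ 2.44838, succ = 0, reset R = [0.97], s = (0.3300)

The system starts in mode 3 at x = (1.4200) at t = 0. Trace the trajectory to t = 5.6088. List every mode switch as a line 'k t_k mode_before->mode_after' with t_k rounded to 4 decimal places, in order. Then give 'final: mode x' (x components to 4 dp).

Mode 3: guard c·x = 2.4484 hit at Δt = 0.5809 (t = 0.5809), x⁻ = (2.4484) → reset → x⁺ = (2.7049), jump to mode 0
Mode 0: guard c·x = -0.4879 hit at Δt = 1.0815 (t = 1.6624), x⁻ = (0.4879) → reset → x⁺ = (0.8926), jump to mode 3
Mode 3: guard c·x = 2.4484 hit at Δt = 0.9505 (t = 2.6129), x⁻ = (2.4484) → reset → x⁺ = (2.7049), jump to mode 0
Mode 0: guard c·x = -0.4879 hit at Δt = 1.0815 (t = 3.6944), x⁻ = (0.4879) → reset → x⁺ = (0.8926), jump to mode 3
Mode 3: guard c·x = 2.4484 hit at Δt = 0.9505 (t = 4.6449), x⁻ = (2.4484) → reset → x⁺ = (2.7049), jump to mode 0
Mode 0: flow for 0.9639 to horizon, guard not reached → x = (0.6374)

1 0.5809 3->0
2 1.6624 0->3
3 2.6129 3->0
4 3.6944 0->3
5 4.6449 3->0
final: 0 0.6374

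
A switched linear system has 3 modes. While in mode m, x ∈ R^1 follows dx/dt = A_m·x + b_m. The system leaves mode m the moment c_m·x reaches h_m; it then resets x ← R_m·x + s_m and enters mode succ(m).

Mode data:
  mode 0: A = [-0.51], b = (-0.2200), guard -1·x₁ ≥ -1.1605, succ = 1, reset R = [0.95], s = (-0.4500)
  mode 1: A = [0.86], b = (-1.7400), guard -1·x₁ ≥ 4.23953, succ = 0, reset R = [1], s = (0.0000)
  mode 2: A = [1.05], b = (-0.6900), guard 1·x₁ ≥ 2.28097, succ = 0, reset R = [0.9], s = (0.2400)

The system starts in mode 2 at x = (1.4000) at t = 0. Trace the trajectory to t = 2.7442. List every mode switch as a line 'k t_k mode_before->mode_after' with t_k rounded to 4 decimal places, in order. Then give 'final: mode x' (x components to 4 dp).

1 0.7448 2->0
2 1.7983 0->1
final: 1 -1.0689

Mode 2: guard c·x = 2.2810 hit at Δt = 0.7448 (t = 0.7448), x⁻ = (2.2810) → reset → x⁺ = (2.2929), jump to mode 0
Mode 0: guard c·x = -1.1605 hit at Δt = 1.0535 (t = 1.7983), x⁻ = (1.1605) → reset → x⁺ = (0.6525), jump to mode 1
Mode 1: flow for 0.9459 to horizon, guard not reached → x = (-1.0689)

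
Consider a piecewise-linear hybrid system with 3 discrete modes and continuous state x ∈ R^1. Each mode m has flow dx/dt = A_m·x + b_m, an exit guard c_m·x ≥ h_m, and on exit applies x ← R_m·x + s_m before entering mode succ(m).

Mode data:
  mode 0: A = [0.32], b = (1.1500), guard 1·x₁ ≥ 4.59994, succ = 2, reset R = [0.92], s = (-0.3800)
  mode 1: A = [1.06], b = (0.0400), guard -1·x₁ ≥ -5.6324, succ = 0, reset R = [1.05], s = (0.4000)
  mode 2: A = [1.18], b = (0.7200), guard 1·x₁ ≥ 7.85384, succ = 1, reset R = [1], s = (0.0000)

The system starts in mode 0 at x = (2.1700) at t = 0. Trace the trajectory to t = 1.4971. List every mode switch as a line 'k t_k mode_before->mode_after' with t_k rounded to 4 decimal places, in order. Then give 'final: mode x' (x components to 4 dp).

1 1.0993 0->2
final: 2 6.5249

Mode 0: guard c·x = 4.5999 hit at Δt = 1.0993 (t = 1.0993), x⁻ = (4.5999) → reset → x⁺ = (3.8519), jump to mode 2
Mode 2: flow for 0.3978 to horizon, guard not reached → x = (6.5249)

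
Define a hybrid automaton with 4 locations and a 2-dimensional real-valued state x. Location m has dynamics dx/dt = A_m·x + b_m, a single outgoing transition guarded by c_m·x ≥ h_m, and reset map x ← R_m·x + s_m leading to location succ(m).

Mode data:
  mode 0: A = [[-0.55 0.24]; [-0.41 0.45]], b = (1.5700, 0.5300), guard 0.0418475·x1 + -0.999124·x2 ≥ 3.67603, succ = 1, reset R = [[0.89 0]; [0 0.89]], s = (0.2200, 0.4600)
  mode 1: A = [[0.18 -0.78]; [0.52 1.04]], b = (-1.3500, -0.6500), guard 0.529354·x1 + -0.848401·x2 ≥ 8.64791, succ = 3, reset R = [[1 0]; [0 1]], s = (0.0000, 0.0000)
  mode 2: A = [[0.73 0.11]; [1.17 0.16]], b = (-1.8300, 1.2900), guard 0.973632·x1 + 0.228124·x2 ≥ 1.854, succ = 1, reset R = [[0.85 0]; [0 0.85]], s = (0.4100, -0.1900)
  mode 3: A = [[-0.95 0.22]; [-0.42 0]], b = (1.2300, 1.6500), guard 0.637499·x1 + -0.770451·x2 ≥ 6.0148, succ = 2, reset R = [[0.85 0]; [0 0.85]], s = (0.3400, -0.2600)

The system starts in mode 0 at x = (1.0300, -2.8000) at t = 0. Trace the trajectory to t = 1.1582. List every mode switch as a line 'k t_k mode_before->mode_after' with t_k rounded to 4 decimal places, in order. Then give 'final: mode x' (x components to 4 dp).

Mode 0: guard c·x = 3.6760 hit at Δt = 0.6112 (t = 0.6112), x⁻ = (1.1501, -3.6311) → reset → x⁺ = (1.2436, -2.7717), jump to mode 1
Mode 1: flow for 0.5470 to horizon, guard not reached → x = (2.2446, -4.7541)

1 0.6112 0->1
final: 1 2.2446 -4.7541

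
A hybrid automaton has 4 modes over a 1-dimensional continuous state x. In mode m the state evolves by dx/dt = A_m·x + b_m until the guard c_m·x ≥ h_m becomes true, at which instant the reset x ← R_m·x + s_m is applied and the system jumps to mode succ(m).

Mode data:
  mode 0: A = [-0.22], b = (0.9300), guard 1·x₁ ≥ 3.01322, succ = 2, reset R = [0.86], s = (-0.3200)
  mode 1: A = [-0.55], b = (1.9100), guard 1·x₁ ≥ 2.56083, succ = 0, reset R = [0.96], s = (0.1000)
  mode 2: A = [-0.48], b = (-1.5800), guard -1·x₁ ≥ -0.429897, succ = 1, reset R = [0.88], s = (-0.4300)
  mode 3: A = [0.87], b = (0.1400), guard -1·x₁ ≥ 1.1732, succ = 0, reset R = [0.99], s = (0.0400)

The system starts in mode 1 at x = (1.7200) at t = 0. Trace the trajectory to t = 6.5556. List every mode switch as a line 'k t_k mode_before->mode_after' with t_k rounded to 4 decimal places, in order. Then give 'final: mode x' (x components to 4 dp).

Mode 1: guard c·x = 2.5608 hit at Δt = 1.1880 (t = 1.1880), x⁻ = (2.5608) → reset → x⁺ = (2.5584), jump to mode 0
Mode 0: guard c·x = 3.0132 hit at Δt = 1.4463 (t = 2.6343), x⁻ = (3.0132) → reset → x⁺ = (2.2714), jump to mode 2
Mode 2: guard c·x = -0.4299 hit at Δt = 0.8375 (t = 3.4718), x⁻ = (0.4299) → reset → x⁺ = (-0.0517), jump to mode 1
Mode 1: guard c·x = 2.5608 hit at Δt = 2.4581 (t = 5.9299), x⁻ = (2.5608) → reset → x⁺ = (2.5584), jump to mode 0
Mode 0: flow for 0.6257 to horizon, guard not reached → x = (2.7730)

1 1.1880 1->0
2 2.6343 0->2
3 3.4718 2->1
4 5.9299 1->0
final: 0 2.7730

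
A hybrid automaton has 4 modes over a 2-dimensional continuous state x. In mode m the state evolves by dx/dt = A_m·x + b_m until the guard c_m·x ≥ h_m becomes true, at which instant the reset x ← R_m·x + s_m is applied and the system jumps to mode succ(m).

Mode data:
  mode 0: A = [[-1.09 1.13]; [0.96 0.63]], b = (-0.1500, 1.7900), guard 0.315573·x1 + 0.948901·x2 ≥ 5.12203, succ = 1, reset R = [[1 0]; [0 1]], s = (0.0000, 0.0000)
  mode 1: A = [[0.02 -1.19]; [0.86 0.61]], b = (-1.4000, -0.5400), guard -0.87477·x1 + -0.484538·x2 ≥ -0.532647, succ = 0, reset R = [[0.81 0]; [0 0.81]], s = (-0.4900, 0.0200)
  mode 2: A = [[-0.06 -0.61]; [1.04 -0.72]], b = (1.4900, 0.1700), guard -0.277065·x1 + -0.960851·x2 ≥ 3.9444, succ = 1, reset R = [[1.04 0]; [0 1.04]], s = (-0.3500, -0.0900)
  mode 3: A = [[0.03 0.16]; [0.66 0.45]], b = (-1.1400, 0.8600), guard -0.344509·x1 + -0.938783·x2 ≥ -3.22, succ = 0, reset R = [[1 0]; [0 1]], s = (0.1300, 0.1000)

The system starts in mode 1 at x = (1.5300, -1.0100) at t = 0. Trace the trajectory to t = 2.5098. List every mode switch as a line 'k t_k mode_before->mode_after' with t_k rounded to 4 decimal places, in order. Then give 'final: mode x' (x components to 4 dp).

1 1.5429 1->0
final: 0 0.2803 1.2388

Mode 1: guard c·x = -0.5326 hit at Δt = 1.5429 (t = 1.5429), x⁻ = (1.1305, -0.9417) → reset → x⁺ = (0.4257, -0.7428), jump to mode 0
Mode 0: flow for 0.9669 to horizon, guard not reached → x = (0.2803, 1.2388)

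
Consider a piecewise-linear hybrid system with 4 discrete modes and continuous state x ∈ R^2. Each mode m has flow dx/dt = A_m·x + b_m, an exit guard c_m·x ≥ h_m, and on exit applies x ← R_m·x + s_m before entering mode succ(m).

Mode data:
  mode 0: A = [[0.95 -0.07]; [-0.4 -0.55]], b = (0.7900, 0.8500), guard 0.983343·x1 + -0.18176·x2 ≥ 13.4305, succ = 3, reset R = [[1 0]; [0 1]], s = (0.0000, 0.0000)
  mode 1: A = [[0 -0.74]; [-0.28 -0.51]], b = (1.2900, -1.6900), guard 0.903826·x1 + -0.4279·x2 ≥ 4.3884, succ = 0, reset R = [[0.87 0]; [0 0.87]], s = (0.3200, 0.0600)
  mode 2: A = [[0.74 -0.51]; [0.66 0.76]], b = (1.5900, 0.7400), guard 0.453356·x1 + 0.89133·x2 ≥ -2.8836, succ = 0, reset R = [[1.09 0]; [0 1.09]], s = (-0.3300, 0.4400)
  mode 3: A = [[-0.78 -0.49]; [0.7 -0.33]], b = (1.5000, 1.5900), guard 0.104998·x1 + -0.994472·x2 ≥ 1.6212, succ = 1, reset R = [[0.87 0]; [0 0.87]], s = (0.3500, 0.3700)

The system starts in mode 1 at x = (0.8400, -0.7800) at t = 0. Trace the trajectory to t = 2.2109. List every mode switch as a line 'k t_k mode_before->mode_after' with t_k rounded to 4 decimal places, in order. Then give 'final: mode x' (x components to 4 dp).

Mode 1: guard c·x = 4.3884 hit at Δt = 1.1451 (t = 1.1451), x⁻ = (3.6925, -2.4562) → reset → x⁺ = (3.5325, -2.0769), jump to mode 0
Mode 0: flow for 1.0658 to horizon, guard not reached → x = (11.4570, -2.7978)

1 1.1451 1->0
final: 0 11.4570 -2.7978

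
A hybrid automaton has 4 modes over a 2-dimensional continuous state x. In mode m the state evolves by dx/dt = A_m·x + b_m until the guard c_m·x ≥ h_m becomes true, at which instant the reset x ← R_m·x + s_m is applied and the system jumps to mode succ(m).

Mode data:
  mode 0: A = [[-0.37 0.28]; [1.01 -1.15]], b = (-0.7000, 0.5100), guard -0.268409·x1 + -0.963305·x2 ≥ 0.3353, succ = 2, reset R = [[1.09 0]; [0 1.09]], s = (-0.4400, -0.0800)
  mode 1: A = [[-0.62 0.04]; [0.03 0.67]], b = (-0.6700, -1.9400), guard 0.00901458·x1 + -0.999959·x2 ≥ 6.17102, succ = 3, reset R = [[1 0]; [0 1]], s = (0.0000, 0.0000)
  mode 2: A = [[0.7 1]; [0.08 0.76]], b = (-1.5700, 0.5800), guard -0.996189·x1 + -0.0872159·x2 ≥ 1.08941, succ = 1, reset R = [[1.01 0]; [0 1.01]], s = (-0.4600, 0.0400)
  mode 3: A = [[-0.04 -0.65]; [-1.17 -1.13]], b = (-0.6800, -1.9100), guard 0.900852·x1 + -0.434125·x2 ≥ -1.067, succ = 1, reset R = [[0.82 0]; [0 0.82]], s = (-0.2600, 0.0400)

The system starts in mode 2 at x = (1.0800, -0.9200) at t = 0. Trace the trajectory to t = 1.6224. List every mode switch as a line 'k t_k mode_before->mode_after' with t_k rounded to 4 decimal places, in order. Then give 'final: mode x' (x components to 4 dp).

Mode 2: guard c·x = 1.0894 hit at Δt = 0.8584 (t = 0.8584), x⁻ = (-1.0026, -1.0390) → reset → x⁺ = (-1.4726, -1.0094), jump to mode 1
Mode 1: flow for 0.7640 to horizon, guard not reached → x = (-1.3814, -3.6621)

1 0.8584 2->1
final: 1 -1.3814 -3.6621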